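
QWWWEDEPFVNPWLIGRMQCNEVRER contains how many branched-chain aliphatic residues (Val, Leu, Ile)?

4

Matching residues: V10, L14, I15, V23.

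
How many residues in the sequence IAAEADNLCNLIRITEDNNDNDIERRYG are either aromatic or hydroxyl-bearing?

2

Aromatic: F, W, Y. Hydroxyl-bearing: S, T, Y.
Aromatic residues here: Y27 (1).
Hydroxyl-bearing residues here: T15, Y27 (2).
Y is in both groups, so the 1 Y residue must not be double-counted.
Total = 1 + 2 − 1 = 2.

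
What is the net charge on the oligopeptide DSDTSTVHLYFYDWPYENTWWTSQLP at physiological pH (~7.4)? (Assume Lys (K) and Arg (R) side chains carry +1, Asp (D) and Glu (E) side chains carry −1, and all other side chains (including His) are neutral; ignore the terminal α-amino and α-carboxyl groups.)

-4

Positive (K, R): none → +0.
Negative (D, E): D1, D3, D13, E17 → −4.
Net charge = (+0) + (−4) = −4.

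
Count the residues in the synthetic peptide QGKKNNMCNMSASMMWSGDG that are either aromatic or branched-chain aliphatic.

Aromatic: F, W, Y. Branched-chain aliphatic: I, L, V.
Aromatic residues here: W16 (1).
Branched-chain aliphatic residues here: none (0).
The two groups share no amino acid, so total = 1 + 0 = 1.

1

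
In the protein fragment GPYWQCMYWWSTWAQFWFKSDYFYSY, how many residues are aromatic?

13

F, W, and Y each carry an aromatic ring on the side chain.
Matching residues: Y3, W4, Y8, W9, W10, W13, F16, W17, F18, Y22, F23, Y24, Y26.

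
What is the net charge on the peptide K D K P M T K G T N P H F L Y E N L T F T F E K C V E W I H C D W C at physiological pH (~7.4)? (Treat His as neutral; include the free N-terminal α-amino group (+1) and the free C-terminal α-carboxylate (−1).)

At pH ~7.4 the Lys and Arg side chains are protonated (+1), the Asp and Glu side chains are deprotonated (−1), and with His taken as neutral all other side chains carry no charge.
Positive (K, R): K1, K3, K7, K24 → +4.
Negative (D, E): D2, E16, E23, E27, D32 → −5.
The N-terminus (+1) and C-terminus (−1) cancel.
Net charge = (+4) + (−5) = −1.

-1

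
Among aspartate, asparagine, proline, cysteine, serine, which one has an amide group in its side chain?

asparagine

Only N (asparagine) and Q (glutamine) carry a side-chain carboxamide.
Of the listed options, only asparagine belongs to this group.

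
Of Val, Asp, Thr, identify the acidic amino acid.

Aspartate (D) and glutamate (E) have carboxylic-acid side chains and are the acidic amino acids.
Of the listed options, only Asp belongs to this group.

Asp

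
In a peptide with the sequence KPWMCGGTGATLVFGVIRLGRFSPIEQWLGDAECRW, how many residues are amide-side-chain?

Asparagine (N) and glutamine (Q) have uncharged amide side chains.
Matching residues: Q27.

1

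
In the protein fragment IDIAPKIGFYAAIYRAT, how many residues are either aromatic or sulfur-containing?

3

Aromatic: F, W, Y. Sulfur-containing: C, M.
Aromatic residues here: F9, Y10, Y14 (3).
Sulfur-containing residues here: none (0).
The two groups share no amino acid, so total = 3 + 0 = 3.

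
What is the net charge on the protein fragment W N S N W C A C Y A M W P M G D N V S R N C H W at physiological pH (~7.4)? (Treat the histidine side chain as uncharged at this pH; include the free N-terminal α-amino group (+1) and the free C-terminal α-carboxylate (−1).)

At pH ~7.4 the Lys and Arg side chains are protonated (+1), the Asp and Glu side chains are deprotonated (−1), and with His taken as neutral all other side chains carry no charge.
Positive (K, R): R20 → +1.
Negative (D, E): D16 → −1.
The N-terminus (+1) and C-terminus (−1) cancel.
Net charge = (+1) + (−1) = 0.

0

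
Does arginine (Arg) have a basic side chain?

The basic amino acids are Lys (K), Arg (R), and His (H).
Arginine is in this group.

Yes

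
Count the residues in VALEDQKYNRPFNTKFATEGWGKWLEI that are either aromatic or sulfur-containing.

5

Aromatic: F, W, Y. Sulfur-containing: C, M.
Aromatic residues here: Y8, F12, F16, W21, W24 (5).
Sulfur-containing residues here: none (0).
The two groups share no amino acid, so total = 5 + 0 = 5.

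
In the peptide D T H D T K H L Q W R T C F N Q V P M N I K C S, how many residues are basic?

5

K, R, and H are the three residues with basic side chains (ε-amine, guanidinium, and imidazole respectively).
Matching residues: H3, K6, H7, R11, K22.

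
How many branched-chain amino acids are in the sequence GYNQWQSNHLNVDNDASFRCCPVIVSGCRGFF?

Valine (V), leucine (L), and isoleucine (I) are the branched-chain amino acids.
Matching residues: L10, V12, V23, I24, V25.

5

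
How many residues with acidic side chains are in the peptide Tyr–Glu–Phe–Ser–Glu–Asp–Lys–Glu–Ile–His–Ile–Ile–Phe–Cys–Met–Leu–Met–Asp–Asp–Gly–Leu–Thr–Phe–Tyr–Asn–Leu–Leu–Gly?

6

Only D (aspartate) and E (glutamate) carry a side-chain carboxylic acid.
Matching residues: Glu2, Glu5, Asp6, Glu8, Asp18, Asp19.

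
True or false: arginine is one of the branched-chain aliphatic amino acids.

V, L, and I make up the branched-chain aliphatic group.
Arginine is not in this group.

False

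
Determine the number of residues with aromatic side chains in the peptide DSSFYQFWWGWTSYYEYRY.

10

The aromatic amino acids are Phe (F, benzyl), Trp (W, indole), and Tyr (Y, phenol).
Matching residues: F4, Y5, F7, W8, W9, W11, Y14, Y15, Y17, Y19.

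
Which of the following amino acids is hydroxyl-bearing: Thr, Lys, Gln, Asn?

S, T, and Y are the three residues with a side-chain hydroxyl.
Of the listed options, only Thr belongs to this group.

Thr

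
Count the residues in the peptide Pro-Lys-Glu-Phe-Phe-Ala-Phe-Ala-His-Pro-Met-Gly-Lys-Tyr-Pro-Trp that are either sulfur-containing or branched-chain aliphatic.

Sulfur-containing: C, M. Branched-chain aliphatic: I, L, V.
Sulfur-containing residues here: Met11 (1).
Branched-chain aliphatic residues here: none (0).
The two groups share no amino acid, so total = 1 + 0 = 1.

1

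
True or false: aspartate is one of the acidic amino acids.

True

Aspartate (D) and glutamate (E) have carboxylic-acid side chains and are the acidic amino acids.
Aspartate is in this group.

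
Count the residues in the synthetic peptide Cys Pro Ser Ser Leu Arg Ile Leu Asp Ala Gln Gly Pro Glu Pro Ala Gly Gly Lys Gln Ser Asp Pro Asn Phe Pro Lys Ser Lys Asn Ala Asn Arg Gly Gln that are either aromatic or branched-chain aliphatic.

4

Aromatic: F, W, Y. Branched-chain aliphatic: I, L, V.
Aromatic residues here: Phe25 (1).
Branched-chain aliphatic residues here: Leu5, Ile7, Leu8 (3).
The two groups share no amino acid, so total = 1 + 3 = 4.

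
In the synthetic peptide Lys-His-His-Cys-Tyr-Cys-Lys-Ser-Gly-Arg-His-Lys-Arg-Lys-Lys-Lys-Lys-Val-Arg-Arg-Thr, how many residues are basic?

Lysine (K), arginine (R), and histidine (H) have basic, nitrogen-containing side chains.
Matching residues: Lys1, His2, His3, Lys7, Arg10, His11, Lys12, Arg13, Lys14, Lys15, Lys16, Lys17, Arg19, Arg20.

14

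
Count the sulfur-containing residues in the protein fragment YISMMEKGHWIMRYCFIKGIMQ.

The sulfur-bearing residues are cysteine (–SH) and methionine (–S–CH₃).
Matching residues: M4, M5, M12, C15, M21.

5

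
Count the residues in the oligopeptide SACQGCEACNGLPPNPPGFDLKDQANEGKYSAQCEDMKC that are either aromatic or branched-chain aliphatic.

4

Aromatic: F, W, Y. Branched-chain aliphatic: I, L, V.
Aromatic residues here: F19, Y30 (2).
Branched-chain aliphatic residues here: L12, L21 (2).
The two groups share no amino acid, so total = 2 + 2 = 4.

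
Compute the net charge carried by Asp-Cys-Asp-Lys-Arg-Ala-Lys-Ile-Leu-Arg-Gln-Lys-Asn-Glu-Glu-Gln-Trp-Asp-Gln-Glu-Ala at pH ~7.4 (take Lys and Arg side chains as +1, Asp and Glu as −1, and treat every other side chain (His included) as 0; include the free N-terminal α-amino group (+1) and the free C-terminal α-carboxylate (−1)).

-1

Positive (K, R): Lys4, Arg5, Lys7, Arg10, Lys12 → +5.
Negative (D, E): Asp1, Asp3, Glu14, Glu15, Asp18, Glu20 → −6.
The N-terminus (+1) and C-terminus (−1) cancel.
Net charge = (+5) + (−6) = −1.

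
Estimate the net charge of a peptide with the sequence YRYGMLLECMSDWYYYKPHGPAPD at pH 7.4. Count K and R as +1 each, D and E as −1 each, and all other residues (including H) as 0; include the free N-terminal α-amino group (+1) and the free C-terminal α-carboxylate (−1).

-1

Positive (K, R): R2, K17 → +2.
Negative (D, E): E8, D12, D24 → −3.
The N-terminus (+1) and C-terminus (−1) cancel.
Net charge = (+2) + (−3) = −1.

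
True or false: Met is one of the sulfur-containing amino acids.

Only Cys (C) and Met (M) have a sulfur atom in the side chain.
Methionine is in this group.

True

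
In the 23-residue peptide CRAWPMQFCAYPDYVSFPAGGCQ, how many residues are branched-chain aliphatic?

1

The BCAAs are Val, Leu, and Ile — aliphatic side chains with a branch point.
Matching residues: V15.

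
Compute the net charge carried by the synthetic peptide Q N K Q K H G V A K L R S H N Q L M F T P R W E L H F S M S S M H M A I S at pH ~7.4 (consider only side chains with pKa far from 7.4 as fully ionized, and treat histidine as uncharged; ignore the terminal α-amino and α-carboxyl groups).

+4

The side chains ionized at physiological pH are Lys/Arg (+1) and Asp/Glu (−1); with His treated as neutral, nothing else contributes.
Positive (K, R): K3, K5, K10, R12, R22 → +5.
Negative (D, E): E24 → −1.
Net charge = (+5) + (−1) = +4.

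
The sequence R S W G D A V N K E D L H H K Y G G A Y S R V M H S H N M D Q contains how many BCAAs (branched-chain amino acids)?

3

Valine (V), leucine (L), and isoleucine (I) are the branched-chain amino acids.
Matching residues: V7, L12, V23.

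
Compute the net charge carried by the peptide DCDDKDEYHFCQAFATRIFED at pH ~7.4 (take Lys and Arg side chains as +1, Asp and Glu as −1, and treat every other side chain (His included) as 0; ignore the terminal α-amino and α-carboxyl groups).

-5

Positive (K, R): K5, R17 → +2.
Negative (D, E): D1, D3, D4, D6, E7, E20, D21 → −7.
Net charge = (+2) + (−7) = −5.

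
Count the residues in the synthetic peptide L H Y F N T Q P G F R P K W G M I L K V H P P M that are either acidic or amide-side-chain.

Acidic: D, E. Amide-side-chain: N, Q.
Acidic residues here: none (0).
Amide-side-chain residues here: N5, Q7 (2).
The two groups share no amino acid, so total = 0 + 2 = 2.

2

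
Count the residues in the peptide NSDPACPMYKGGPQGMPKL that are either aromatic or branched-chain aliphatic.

Aromatic: F, W, Y. Branched-chain aliphatic: I, L, V.
Aromatic residues here: Y9 (1).
Branched-chain aliphatic residues here: L19 (1).
The two groups share no amino acid, so total = 1 + 1 = 2.

2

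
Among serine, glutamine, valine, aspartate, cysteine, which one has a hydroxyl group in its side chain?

serine

S, T, and Y are the three residues with a side-chain hydroxyl.
Of the listed options, only serine belongs to this group.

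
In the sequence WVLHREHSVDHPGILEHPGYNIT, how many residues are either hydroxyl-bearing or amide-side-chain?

4

Hydroxyl-bearing: S, T, Y. Amide-side-chain: N, Q.
Hydroxyl-bearing residues here: S8, Y20, T23 (3).
Amide-side-chain residues here: N21 (1).
The two groups share no amino acid, so total = 3 + 1 = 4.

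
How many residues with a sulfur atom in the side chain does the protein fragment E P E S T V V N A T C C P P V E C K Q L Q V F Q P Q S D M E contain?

4

The sulfur-bearing residues are cysteine (–SH) and methionine (–S–CH₃).
Matching residues: C11, C12, C17, M29.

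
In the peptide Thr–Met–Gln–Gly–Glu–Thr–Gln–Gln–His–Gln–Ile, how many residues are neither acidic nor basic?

9

Acidic: D, E. Basic: K, R, H. All other residues are neither.
Matching residues: Thr1, Met2, Gln3, Gly4, Thr6, Gln7, Gln8, Gln10, Ile11.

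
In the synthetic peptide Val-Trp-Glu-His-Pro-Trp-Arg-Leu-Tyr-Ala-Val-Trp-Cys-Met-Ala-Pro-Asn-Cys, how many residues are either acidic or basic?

3

Acidic: D, E. Basic: H, K, R.
Acidic residues here: Glu3 (1).
Basic residues here: His4, Arg7 (2).
The two groups share no amino acid, so total = 1 + 2 = 3.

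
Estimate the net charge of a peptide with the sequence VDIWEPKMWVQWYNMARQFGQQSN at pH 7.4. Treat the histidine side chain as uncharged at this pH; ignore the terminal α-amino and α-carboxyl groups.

0

The side chains ionized at physiological pH are Lys/Arg (+1) and Asp/Glu (−1); with His treated as neutral, nothing else contributes.
Positive (K, R): K7, R17 → +2.
Negative (D, E): D2, E5 → −2.
Net charge = (+2) + (−2) = 0.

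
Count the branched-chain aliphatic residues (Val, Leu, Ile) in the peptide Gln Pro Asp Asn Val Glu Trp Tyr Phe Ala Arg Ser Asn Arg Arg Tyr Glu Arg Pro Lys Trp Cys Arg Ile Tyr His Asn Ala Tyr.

Matching residues: Val5, Ile24.

2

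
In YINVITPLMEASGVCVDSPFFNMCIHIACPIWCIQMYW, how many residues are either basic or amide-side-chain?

Basic: H, K, R. Amide-side-chain: N, Q.
Basic residues here: H26 (1).
Amide-side-chain residues here: N3, N22, Q35 (3).
The two groups share no amino acid, so total = 1 + 3 = 4.

4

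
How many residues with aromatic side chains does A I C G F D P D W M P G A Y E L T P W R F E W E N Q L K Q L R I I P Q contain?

Phenylalanine (F), tryptophan (W), and tyrosine (Y) have aromatic ring side chains.
Matching residues: F5, W9, Y14, W19, F21, W23.

6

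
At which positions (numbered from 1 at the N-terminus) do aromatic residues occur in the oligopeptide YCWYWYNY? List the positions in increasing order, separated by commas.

1, 3, 4, 5, 6, 8

F, W, and Y each carry an aromatic ring on the side chain.
Matching residues: Y1, W3, Y4, W5, Y6, Y8.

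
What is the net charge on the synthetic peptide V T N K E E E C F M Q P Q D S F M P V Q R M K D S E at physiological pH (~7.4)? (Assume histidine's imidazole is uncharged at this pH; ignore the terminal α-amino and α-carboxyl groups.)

At pH ~7.4 the Lys and Arg side chains are protonated (+1), the Asp and Glu side chains are deprotonated (−1), and with His taken as neutral all other side chains carry no charge.
Positive (K, R): K4, R21, K23 → +3.
Negative (D, E): E5, E6, E7, D14, D24, E26 → −6.
Net charge = (+3) + (−6) = −3.

-3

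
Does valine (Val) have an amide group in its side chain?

No

Only N (asparagine) and Q (glutamine) carry a side-chain carboxamide.
Valine is not in this group.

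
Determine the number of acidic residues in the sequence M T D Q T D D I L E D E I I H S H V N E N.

Aspartate (D) and glutamate (E) have carboxylic-acid side chains and are the acidic amino acids.
Matching residues: D3, D6, D7, E10, D11, E12, E20.

7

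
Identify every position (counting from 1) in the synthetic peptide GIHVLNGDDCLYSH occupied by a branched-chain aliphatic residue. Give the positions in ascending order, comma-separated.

V, L, and I make up the branched-chain aliphatic group.
Matching residues: I2, V4, L5, L11.

2, 4, 5, 11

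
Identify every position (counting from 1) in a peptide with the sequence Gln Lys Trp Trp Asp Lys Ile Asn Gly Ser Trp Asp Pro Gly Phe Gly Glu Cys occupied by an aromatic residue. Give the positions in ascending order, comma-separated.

F, W, and Y each carry an aromatic ring on the side chain.
Matching residues: Trp3, Trp4, Trp11, Phe15.

3, 4, 11, 15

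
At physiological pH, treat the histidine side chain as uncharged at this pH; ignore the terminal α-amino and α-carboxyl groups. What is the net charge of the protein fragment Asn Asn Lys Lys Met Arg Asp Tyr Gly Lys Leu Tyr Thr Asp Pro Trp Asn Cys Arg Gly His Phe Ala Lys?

At pH ~7.4 the Lys and Arg side chains are protonated (+1), the Asp and Glu side chains are deprotonated (−1), and with His taken as neutral all other side chains carry no charge.
Positive (K, R): Lys3, Lys4, Arg6, Lys10, Arg19, Lys24 → +6.
Negative (D, E): Asp7, Asp14 → −2.
Net charge = (+6) + (−2) = +4.

+4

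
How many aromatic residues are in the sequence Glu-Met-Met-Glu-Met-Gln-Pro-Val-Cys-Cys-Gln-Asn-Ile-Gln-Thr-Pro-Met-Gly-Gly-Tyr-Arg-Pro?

1

Phenylalanine (F), tryptophan (W), and tyrosine (Y) have aromatic ring side chains.
Matching residues: Tyr20.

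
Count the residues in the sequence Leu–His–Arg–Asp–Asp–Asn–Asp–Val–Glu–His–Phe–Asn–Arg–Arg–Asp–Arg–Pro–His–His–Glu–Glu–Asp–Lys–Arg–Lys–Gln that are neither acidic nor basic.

Acidic: D, E. Basic: K, R, H. All other residues are neither.
Matching residues: Leu1, Asn6, Val8, Phe11, Asn12, Pro17, Gln26.

7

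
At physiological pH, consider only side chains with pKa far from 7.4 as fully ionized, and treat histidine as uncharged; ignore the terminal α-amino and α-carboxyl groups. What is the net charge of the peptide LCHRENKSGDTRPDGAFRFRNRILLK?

Near pH 7.4, K and R contribute +1 each, D and E contribute −1 each, and every other side chain (His included, as stated) is uncharged.
Positive (K, R): R4, K7, R12, R18, R20, R22, K26 → +7.
Negative (D, E): E5, D10, D14 → −3.
Net charge = (+7) + (−3) = +4.

+4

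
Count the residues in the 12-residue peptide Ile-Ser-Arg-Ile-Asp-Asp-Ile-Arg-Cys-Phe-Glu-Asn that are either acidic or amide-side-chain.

Acidic: D, E. Amide-side-chain: N, Q.
Acidic residues here: Asp5, Asp6, Glu11 (3).
Amide-side-chain residues here: Asn12 (1).
The two groups share no amino acid, so total = 3 + 1 = 4.

4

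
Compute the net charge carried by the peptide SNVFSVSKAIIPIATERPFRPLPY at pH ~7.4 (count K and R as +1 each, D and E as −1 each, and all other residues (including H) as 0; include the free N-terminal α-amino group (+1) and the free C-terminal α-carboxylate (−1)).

+2

Positive (K, R): K8, R17, R20 → +3.
Negative (D, E): E16 → −1.
The N-terminus (+1) and C-terminus (−1) cancel.
Net charge = (+3) + (−1) = +2.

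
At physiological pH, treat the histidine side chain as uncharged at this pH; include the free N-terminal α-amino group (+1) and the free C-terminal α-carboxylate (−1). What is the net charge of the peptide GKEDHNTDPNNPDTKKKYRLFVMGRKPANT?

+3

Near pH 7.4, K and R contribute +1 each, D and E contribute −1 each, and every other side chain (His included, as stated) is uncharged.
Positive (K, R): K2, K15, K16, K17, R19, R25, K26 → +7.
Negative (D, E): E3, D4, D8, D13 → −4.
The N-terminus (+1) and C-terminus (−1) cancel.
Net charge = (+7) + (−4) = +3.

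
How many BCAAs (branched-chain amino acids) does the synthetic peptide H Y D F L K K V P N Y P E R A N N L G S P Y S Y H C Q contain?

V, L, and I make up the branched-chain aliphatic group.
Matching residues: L5, V8, L18.

3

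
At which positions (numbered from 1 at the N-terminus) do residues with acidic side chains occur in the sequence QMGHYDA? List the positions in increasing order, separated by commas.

Aspartate (D) and glutamate (E) have carboxylic-acid side chains and are the acidic amino acids.
Matching residues: D6.

6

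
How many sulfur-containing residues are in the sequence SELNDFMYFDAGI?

The sulfur-bearing residues are cysteine (–SH) and methionine (–S–CH₃).
Matching residues: M7.

1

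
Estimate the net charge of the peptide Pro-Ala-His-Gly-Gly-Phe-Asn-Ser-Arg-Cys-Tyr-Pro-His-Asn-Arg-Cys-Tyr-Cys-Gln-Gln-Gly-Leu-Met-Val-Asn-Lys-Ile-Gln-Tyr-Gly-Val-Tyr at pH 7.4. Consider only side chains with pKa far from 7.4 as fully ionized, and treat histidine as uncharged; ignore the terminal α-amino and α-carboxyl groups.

Near pH 7.4, K and R contribute +1 each, D and E contribute −1 each, and every other side chain (His included, as stated) is uncharged.
Positive (K, R): Arg9, Arg15, Lys26 → +3.
Negative (D, E): none → −0.
Net charge = (+3) + (−0) = +3.

+3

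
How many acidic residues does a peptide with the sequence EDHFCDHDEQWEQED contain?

Only D (aspartate) and E (glutamate) carry a side-chain carboxylic acid.
Matching residues: E1, D2, D6, D8, E9, E12, E14, D15.

8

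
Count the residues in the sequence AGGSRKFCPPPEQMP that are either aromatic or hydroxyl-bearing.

Aromatic: F, W, Y. Hydroxyl-bearing: S, T, Y.
Aromatic residues here: F7 (1).
Hydroxyl-bearing residues here: S4 (1).
(Y belongs to both groups, but none appear in this sequence.) Total = 1 + 1 = 2.

2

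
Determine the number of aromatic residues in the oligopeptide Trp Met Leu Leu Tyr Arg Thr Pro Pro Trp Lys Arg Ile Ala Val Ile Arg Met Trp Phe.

The aromatic amino acids are Phe (F, benzyl), Trp (W, indole), and Tyr (Y, phenol).
Matching residues: Trp1, Tyr5, Trp10, Trp19, Phe20.

5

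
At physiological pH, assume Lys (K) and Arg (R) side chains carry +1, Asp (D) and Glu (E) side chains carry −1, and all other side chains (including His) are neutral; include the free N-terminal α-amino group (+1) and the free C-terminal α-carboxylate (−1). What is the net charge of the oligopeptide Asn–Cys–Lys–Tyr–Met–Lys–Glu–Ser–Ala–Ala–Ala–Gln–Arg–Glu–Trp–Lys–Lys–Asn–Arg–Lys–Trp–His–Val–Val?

+5

Positive (K, R): Lys3, Lys6, Arg13, Lys16, Lys17, Arg19, Lys20 → +7.
Negative (D, E): Glu7, Glu14 → −2.
The N-terminus (+1) and C-terminus (−1) cancel.
Net charge = (+7) + (−2) = +5.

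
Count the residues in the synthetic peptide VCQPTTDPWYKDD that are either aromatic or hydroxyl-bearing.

Aromatic: F, W, Y. Hydroxyl-bearing: S, T, Y.
Aromatic residues here: W9, Y10 (2).
Hydroxyl-bearing residues here: T5, T6, Y10 (3).
Y is in both groups, so the 1 Y residue must not be double-counted.
Total = 2 + 3 − 1 = 4.

4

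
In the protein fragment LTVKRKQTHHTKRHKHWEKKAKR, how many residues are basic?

The basic amino acids are Lys (K), Arg (R), and His (H).
Matching residues: K4, R5, K6, H9, H10, K12, R13, H14, K15, H16, K19, K20, K22, R23.

14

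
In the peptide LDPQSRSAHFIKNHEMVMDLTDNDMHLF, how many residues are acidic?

Aspartate (D) and glutamate (E) have carboxylic-acid side chains and are the acidic amino acids.
Matching residues: D2, E15, D19, D22, D24.

5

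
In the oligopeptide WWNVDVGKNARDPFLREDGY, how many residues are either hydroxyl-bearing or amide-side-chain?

3

Hydroxyl-bearing: S, T, Y. Amide-side-chain: N, Q.
Hydroxyl-bearing residues here: Y20 (1).
Amide-side-chain residues here: N3, N9 (2).
The two groups share no amino acid, so total = 1 + 2 = 3.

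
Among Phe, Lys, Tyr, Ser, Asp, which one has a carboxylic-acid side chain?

Aspartate (D) and glutamate (E) have carboxylic-acid side chains and are the acidic amino acids.
Of the listed options, only Asp belongs to this group.

Asp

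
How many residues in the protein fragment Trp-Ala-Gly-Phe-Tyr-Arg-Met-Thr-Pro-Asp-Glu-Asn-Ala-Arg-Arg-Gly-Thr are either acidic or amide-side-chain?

3

Acidic: D, E. Amide-side-chain: N, Q.
Acidic residues here: Asp10, Glu11 (2).
Amide-side-chain residues here: Asn12 (1).
The two groups share no amino acid, so total = 2 + 1 = 3.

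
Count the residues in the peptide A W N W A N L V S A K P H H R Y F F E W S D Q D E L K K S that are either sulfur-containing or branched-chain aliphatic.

3

Sulfur-containing: C, M. Branched-chain aliphatic: I, L, V.
Sulfur-containing residues here: none (0).
Branched-chain aliphatic residues here: L7, V8, L26 (3).
The two groups share no amino acid, so total = 0 + 3 = 3.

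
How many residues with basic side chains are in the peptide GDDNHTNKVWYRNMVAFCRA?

4

K, R, and H are the three residues with basic side chains (ε-amine, guanidinium, and imidazole respectively).
Matching residues: H5, K8, R12, R19.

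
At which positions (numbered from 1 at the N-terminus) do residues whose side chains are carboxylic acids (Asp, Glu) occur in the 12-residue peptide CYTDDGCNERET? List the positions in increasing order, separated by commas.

4, 5, 9, 11

Matching residues: D4, D5, E9, E11.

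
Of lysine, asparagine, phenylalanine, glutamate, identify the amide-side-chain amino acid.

asparagine

The amide-side-chain residues are Asn (N) and Gln (Q).
Of the listed options, only asparagine belongs to this group.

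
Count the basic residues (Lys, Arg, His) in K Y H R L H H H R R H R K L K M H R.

14

Matching residues: K1, H3, R4, H6, H7, H8, R9, R10, H11, R12, K13, K15, H17, R18.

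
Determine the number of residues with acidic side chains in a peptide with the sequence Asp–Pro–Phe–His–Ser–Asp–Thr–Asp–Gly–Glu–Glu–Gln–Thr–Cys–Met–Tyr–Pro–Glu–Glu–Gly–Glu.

Only D (aspartate) and E (glutamate) carry a side-chain carboxylic acid.
Matching residues: Asp1, Asp6, Asp8, Glu10, Glu11, Glu18, Glu19, Glu21.

8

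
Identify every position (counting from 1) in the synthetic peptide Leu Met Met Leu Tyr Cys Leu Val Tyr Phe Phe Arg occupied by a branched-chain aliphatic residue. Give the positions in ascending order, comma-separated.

The BCAAs are Val, Leu, and Ile — aliphatic side chains with a branch point.
Matching residues: Leu1, Leu4, Leu7, Val8.

1, 4, 7, 8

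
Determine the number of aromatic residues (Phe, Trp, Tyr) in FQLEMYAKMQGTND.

Matching residues: F1, Y6.

2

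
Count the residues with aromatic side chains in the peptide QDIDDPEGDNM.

0

Phenylalanine (F), tryptophan (W), and tyrosine (Y) have aromatic ring side chains.
None of the 11 residues belong to this group.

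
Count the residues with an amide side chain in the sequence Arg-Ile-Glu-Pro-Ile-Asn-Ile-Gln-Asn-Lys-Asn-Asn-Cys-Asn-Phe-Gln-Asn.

The amide-side-chain residues are Asn (N) and Gln (Q).
Matching residues: Asn6, Gln8, Asn9, Asn11, Asn12, Asn14, Gln16, Asn17.

8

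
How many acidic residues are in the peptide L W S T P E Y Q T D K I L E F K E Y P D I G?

Aspartate (D) and glutamate (E) have carboxylic-acid side chains and are the acidic amino acids.
Matching residues: E6, D10, E14, E17, D20.

5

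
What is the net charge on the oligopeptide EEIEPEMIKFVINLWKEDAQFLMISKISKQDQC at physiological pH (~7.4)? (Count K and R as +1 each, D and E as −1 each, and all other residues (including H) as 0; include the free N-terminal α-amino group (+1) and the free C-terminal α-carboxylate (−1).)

Positive (K, R): K9, K16, K26, K29 → +4.
Negative (D, E): E1, E2, E4, E6, E17, D18, D31 → −7.
The N-terminus (+1) and C-terminus (−1) cancel.
Net charge = (+4) + (−7) = −3.

-3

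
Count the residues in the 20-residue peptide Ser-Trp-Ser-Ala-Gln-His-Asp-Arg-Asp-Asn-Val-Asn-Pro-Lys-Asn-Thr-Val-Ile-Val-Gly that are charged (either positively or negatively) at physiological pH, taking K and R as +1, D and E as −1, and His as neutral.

4

Charged side chains at pH ~7.4: K, R (positive); D, E (negative).
Matching residues: Asp7, Arg8, Asp9, Lys14.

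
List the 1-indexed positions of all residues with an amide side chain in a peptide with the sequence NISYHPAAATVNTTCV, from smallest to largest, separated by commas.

1, 12

Only N (asparagine) and Q (glutamine) carry a side-chain carboxamide.
Matching residues: N1, N12.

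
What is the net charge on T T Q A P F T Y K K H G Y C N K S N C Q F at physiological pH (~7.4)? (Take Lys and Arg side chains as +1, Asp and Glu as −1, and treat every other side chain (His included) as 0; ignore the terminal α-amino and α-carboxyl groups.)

+3

Positive (K, R): K9, K10, K16 → +3.
Negative (D, E): none → −0.
Net charge = (+3) + (−0) = +3.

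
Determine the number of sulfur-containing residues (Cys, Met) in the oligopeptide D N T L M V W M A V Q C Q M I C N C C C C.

Matching residues: M5, M8, C12, M14, C16, C18, C19, C20, C21.

9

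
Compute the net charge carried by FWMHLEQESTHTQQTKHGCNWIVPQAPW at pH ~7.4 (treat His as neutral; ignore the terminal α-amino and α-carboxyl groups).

At pH ~7.4 the Lys and Arg side chains are protonated (+1), the Asp and Glu side chains are deprotonated (−1), and with His taken as neutral all other side chains carry no charge.
Positive (K, R): K16 → +1.
Negative (D, E): E6, E8 → −2.
Net charge = (+1) + (−2) = −1.

-1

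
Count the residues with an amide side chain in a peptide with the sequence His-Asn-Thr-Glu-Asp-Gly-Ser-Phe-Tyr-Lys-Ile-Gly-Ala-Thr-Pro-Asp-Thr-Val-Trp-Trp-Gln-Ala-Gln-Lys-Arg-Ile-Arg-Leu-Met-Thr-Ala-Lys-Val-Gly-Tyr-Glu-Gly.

3

The amide-side-chain residues are Asn (N) and Gln (Q).
Matching residues: Asn2, Gln21, Gln23.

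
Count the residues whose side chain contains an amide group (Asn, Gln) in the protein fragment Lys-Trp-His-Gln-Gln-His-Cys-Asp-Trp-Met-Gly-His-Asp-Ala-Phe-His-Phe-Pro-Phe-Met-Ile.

2

Matching residues: Gln4, Gln5.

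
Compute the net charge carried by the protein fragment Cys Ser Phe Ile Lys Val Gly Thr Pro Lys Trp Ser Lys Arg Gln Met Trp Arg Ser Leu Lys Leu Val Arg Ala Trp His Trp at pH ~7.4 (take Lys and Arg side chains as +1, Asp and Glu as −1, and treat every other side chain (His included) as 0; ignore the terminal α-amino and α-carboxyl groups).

Positive (K, R): Lys5, Lys10, Lys13, Arg14, Arg18, Lys21, Arg24 → +7.
Negative (D, E): none → −0.
Net charge = (+7) + (−0) = +7.

+7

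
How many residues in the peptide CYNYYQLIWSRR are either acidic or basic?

2

Acidic: D, E. Basic: H, K, R.
Acidic residues here: none (0).
Basic residues here: R11, R12 (2).
The two groups share no amino acid, so total = 0 + 2 = 2.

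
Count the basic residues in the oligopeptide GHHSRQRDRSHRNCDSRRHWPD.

K, R, and H are the three residues with basic side chains (ε-amine, guanidinium, and imidazole respectively).
Matching residues: H2, H3, R5, R7, R9, H11, R12, R17, R18, H19.

10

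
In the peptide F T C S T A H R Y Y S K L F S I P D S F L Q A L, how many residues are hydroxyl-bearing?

8

The –OH-bearing residues are Ser, Thr (aliphatic alcohols), and Tyr (phenol).
Matching residues: T2, S4, T5, Y9, Y10, S11, S15, S19.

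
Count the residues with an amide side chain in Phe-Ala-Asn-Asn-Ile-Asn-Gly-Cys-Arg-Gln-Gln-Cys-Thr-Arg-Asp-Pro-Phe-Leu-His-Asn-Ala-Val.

Asparagine (N) and glutamine (Q) have uncharged amide side chains.
Matching residues: Asn3, Asn4, Asn6, Gln10, Gln11, Asn20.

6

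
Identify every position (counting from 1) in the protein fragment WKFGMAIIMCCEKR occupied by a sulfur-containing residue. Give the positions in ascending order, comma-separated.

The sulfur-bearing residues are cysteine (–SH) and methionine (–S–CH₃).
Matching residues: M5, M9, C10, C11.

5, 9, 10, 11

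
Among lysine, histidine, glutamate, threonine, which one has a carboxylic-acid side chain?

Aspartate (D) and glutamate (E) have carboxylic-acid side chains and are the acidic amino acids.
Of the listed options, only glutamate belongs to this group.

glutamate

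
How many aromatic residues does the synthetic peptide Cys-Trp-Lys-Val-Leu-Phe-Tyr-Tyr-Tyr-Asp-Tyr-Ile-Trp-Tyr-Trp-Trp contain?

The aromatic amino acids are Phe (F, benzyl), Trp (W, indole), and Tyr (Y, phenol).
Matching residues: Trp2, Phe6, Tyr7, Tyr8, Tyr9, Tyr11, Trp13, Tyr14, Trp15, Trp16.

10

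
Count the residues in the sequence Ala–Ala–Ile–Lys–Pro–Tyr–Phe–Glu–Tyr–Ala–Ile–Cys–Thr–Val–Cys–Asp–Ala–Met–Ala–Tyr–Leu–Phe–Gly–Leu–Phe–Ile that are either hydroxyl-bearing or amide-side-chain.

Hydroxyl-bearing: S, T, Y. Amide-side-chain: N, Q.
Hydroxyl-bearing residues here: Tyr6, Tyr9, Thr13, Tyr20 (4).
Amide-side-chain residues here: none (0).
The two groups share no amino acid, so total = 4 + 0 = 4.

4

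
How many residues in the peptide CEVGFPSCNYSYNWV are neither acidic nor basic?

Acidic: D, E. Basic: K, R, H. All other residues are neither.
Matching residues: C1, V3, G4, F5, P6, S7, C8, N9, Y10, S11, Y12, N13, W14, V15.

14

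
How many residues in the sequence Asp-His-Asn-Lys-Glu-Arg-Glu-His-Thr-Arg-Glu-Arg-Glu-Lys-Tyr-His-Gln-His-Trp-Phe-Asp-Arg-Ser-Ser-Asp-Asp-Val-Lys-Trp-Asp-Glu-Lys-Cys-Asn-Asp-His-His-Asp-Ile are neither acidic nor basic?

13

Acidic: D, E. Basic: K, R, H. All other residues are neither.
Matching residues: Asn3, Thr9, Tyr15, Gln17, Trp19, Phe20, Ser23, Ser24, Val27, Trp29, Cys33, Asn34, Ile39.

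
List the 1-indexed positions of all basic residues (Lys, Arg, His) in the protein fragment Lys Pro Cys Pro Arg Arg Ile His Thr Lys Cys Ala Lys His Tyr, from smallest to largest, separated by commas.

Matching residues: Lys1, Arg5, Arg6, His8, Lys10, Lys13, His14.

1, 5, 6, 8, 10, 13, 14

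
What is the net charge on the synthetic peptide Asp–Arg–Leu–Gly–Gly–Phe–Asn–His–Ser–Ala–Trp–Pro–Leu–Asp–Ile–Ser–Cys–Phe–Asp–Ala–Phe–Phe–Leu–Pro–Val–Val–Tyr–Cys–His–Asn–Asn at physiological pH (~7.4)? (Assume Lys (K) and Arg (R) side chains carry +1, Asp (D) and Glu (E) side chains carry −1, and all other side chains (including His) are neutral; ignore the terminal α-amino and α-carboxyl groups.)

Positive (K, R): Arg2 → +1.
Negative (D, E): Asp1, Asp14, Asp19 → −3.
Net charge = (+1) + (−3) = −2.

-2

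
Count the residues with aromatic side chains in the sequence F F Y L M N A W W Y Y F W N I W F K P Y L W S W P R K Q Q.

14

F, W, and Y each carry an aromatic ring on the side chain.
Matching residues: F1, F2, Y3, W8, W9, Y10, Y11, F12, W13, W16, F17, Y20, W22, W24.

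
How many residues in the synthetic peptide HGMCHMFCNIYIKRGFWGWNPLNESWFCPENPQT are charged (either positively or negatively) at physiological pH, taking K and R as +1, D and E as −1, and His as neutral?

Charged side chains at pH ~7.4: K, R (positive); D, E (negative).
Matching residues: K13, R14, E24, E30.

4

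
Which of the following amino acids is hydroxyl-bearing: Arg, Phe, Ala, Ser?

S, T, and Y are the three residues with a side-chain hydroxyl.
Of the listed options, only Ser belongs to this group.

Ser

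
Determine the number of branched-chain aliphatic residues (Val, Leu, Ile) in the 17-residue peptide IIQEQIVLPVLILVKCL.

Matching residues: I1, I2, I6, V7, L8, V10, L11, I12, L13, V14, L17.

11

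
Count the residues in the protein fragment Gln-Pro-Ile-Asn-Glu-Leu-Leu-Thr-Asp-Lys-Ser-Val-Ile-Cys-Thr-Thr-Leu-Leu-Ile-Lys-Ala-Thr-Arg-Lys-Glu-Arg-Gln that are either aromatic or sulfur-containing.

Aromatic: F, W, Y. Sulfur-containing: C, M.
Aromatic residues here: none (0).
Sulfur-containing residues here: Cys14 (1).
The two groups share no amino acid, so total = 0 + 1 = 1.

1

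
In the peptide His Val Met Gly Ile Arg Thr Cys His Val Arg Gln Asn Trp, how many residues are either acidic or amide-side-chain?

2

Acidic: D, E. Amide-side-chain: N, Q.
Acidic residues here: none (0).
Amide-side-chain residues here: Gln12, Asn13 (2).
The two groups share no amino acid, so total = 0 + 2 = 2.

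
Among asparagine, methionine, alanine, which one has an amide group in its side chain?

asparagine

Only N (asparagine) and Q (glutamine) carry a side-chain carboxamide.
Of the listed options, only asparagine belongs to this group.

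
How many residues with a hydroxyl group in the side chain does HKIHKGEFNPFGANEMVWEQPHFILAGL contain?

0

S, T, and Y are the three residues with a side-chain hydroxyl.
None of the 28 residues belong to this group.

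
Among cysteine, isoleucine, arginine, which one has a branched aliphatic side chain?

isoleucine

V, L, and I make up the branched-chain aliphatic group.
Of the listed options, only isoleucine belongs to this group.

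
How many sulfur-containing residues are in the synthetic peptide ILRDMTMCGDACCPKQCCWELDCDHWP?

Cysteine (C, thiol) and methionine (M, thioether) are the two sulfur-containing amino acids.
Matching residues: M5, M7, C8, C12, C13, C17, C18, C23.

8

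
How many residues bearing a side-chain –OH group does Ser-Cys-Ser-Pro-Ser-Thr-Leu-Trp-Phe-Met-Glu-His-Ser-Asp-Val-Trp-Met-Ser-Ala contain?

Serine (S), threonine (T), and tyrosine (Y) each carry a hydroxyl group on the side chain.
Matching residues: Ser1, Ser3, Ser5, Thr6, Ser13, Ser18.

6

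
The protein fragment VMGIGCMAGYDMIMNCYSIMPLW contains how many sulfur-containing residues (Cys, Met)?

7

Matching residues: M2, C6, M7, M12, M14, C16, M20.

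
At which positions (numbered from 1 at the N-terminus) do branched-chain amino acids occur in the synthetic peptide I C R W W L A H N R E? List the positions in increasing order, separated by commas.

V, L, and I make up the branched-chain aliphatic group.
Matching residues: I1, L6.

1, 6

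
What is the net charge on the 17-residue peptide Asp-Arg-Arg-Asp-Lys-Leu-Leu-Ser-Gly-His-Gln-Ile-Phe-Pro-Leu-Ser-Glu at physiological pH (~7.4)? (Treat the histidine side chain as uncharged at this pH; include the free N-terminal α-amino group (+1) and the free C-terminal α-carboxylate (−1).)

0

The side chains ionized at physiological pH are Lys/Arg (+1) and Asp/Glu (−1); with His treated as neutral, nothing else contributes.
Positive (K, R): Arg2, Arg3, Lys5 → +3.
Negative (D, E): Asp1, Asp4, Glu17 → −3.
The N-terminus (+1) and C-terminus (−1) cancel.
Net charge = (+3) + (−3) = 0.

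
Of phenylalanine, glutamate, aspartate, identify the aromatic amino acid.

phenylalanine

The aromatic amino acids are Phe (F, benzyl), Trp (W, indole), and Tyr (Y, phenol).
Of the listed options, only phenylalanine belongs to this group.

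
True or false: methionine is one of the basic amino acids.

False

The basic amino acids are Lys (K), Arg (R), and His (H).
Methionine is not in this group.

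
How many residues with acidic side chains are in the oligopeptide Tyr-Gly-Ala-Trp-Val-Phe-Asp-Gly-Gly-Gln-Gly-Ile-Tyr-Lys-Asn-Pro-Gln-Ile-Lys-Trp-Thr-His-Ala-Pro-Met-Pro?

1

Aspartate (D) and glutamate (E) have carboxylic-acid side chains and are the acidic amino acids.
Matching residues: Asp7.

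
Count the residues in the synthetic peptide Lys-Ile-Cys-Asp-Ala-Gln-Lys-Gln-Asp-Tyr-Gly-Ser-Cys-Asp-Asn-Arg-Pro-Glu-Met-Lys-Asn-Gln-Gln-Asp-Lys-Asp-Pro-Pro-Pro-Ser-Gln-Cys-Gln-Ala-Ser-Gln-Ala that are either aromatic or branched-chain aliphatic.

Aromatic: F, W, Y. Branched-chain aliphatic: I, L, V.
Aromatic residues here: Tyr10 (1).
Branched-chain aliphatic residues here: Ile2 (1).
The two groups share no amino acid, so total = 1 + 1 = 2.

2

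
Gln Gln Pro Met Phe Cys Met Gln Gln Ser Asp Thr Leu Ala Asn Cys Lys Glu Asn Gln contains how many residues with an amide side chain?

Asparagine (N) and glutamine (Q) have uncharged amide side chains.
Matching residues: Gln1, Gln2, Gln8, Gln9, Asn15, Asn19, Gln20.

7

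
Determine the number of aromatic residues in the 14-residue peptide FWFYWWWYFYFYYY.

14

Phenylalanine (F), tryptophan (W), and tyrosine (Y) have aromatic ring side chains.
Matching residues: F1, W2, F3, Y4, W5, W6, W7, Y8, F9, Y10, F11, Y12, Y13, Y14.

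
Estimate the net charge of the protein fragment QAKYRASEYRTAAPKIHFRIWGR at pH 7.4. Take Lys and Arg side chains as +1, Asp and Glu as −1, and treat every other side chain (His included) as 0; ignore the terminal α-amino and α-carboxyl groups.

+5

Positive (K, R): K3, R5, R10, K15, R19, R23 → +6.
Negative (D, E): E8 → −1.
Net charge = (+6) + (−1) = +5.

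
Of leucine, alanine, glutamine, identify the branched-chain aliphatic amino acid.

The BCAAs are Val, Leu, and Ile — aliphatic side chains with a branch point.
Of the listed options, only leucine belongs to this group.

leucine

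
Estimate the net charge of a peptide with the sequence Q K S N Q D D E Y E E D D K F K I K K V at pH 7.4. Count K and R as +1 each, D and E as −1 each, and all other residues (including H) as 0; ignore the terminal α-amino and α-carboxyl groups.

Positive (K, R): K2, K14, K16, K18, K19 → +5.
Negative (D, E): D6, D7, E8, E10, E11, D12, D13 → −7.
Net charge = (+5) + (−7) = −2.

-2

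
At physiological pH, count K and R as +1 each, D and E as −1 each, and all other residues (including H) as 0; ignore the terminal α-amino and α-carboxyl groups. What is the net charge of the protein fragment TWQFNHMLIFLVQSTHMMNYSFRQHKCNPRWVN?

Positive (K, R): R23, K26, R30 → +3.
Negative (D, E): none → −0.
Net charge = (+3) + (−0) = +3.

+3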